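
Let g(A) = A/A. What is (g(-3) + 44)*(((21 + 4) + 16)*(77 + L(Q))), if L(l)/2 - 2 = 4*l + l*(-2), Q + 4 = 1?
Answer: 127305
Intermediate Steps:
g(A) = 1
Q = -3 (Q = -4 + 1 = -3)
L(l) = 4 + 4*l (L(l) = 4 + 2*(4*l + l*(-2)) = 4 + 2*(4*l - 2*l) = 4 + 2*(2*l) = 4 + 4*l)
(g(-3) + 44)*(((21 + 4) + 16)*(77 + L(Q))) = (1 + 44)*(((21 + 4) + 16)*(77 + (4 + 4*(-3)))) = 45*((25 + 16)*(77 + (4 - 12))) = 45*(41*(77 - 8)) = 45*(41*69) = 45*2829 = 127305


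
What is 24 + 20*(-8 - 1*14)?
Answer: -416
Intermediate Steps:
24 + 20*(-8 - 1*14) = 24 + 20*(-8 - 14) = 24 + 20*(-22) = 24 - 440 = -416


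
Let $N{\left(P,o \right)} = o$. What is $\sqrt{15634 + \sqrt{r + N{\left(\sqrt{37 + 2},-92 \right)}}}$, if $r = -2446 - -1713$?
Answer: $\sqrt{15634 + 5 i \sqrt{33}} \approx 125.04 + 0.115 i$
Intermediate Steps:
$r = -733$ ($r = -2446 + 1713 = -733$)
$\sqrt{15634 + \sqrt{r + N{\left(\sqrt{37 + 2},-92 \right)}}} = \sqrt{15634 + \sqrt{-733 - 92}} = \sqrt{15634 + \sqrt{-825}} = \sqrt{15634 + 5 i \sqrt{33}}$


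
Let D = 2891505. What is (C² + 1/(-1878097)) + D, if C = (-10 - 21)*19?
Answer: 6082078155321/1878097 ≈ 3.2384e+6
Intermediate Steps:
C = -589 (C = -31*19 = -589)
(C² + 1/(-1878097)) + D = ((-589)² + 1/(-1878097)) + 2891505 = (346921 - 1/1878097) + 2891505 = 651551289336/1878097 + 2891505 = 6082078155321/1878097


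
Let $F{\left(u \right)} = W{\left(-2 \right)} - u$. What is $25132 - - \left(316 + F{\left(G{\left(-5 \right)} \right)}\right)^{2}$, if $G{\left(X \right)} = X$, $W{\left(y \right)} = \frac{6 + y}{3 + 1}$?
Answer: $128816$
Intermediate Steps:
$W{\left(y \right)} = \frac{3}{2} + \frac{y}{4}$ ($W{\left(y \right)} = \frac{6 + y}{4} = \left(6 + y\right) \frac{1}{4} = \frac{3}{2} + \frac{y}{4}$)
$F{\left(u \right)} = 1 - u$ ($F{\left(u \right)} = \left(\frac{3}{2} + \frac{1}{4} \left(-2\right)\right) - u = \left(\frac{3}{2} - \frac{1}{2}\right) - u = 1 - u$)
$25132 - - \left(316 + F{\left(G{\left(-5 \right)} \right)}\right)^{2} = 25132 - - \left(316 + \left(1 - -5\right)\right)^{2} = 25132 - - \left(316 + \left(1 + 5\right)\right)^{2} = 25132 - - \left(316 + 6\right)^{2} = 25132 - - 322^{2} = 25132 - \left(-1\right) 103684 = 25132 - -103684 = 25132 + 103684 = 128816$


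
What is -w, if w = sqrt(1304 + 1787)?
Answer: -sqrt(3091) ≈ -55.597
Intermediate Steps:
w = sqrt(3091) ≈ 55.597
-w = -sqrt(3091)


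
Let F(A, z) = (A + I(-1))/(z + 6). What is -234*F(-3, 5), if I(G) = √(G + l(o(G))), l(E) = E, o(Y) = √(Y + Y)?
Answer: 702/11 - 234*√(-1 + I*√2)/11 ≈ 50.948 - 24.863*I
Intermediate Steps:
o(Y) = √2*√Y (o(Y) = √(2*Y) = √2*√Y)
I(G) = √(G + √2*√G)
F(A, z) = (A + √(-1 + I*√2))/(6 + z) (F(A, z) = (A + √(-1 + √2*√(-1)))/(z + 6) = (A + √(-1 + √2*I))/(6 + z) = (A + √(-1 + I*√2))/(6 + z))
-234*F(-3, 5) = -234*(-3 + √(-1 + I*√2))/(6 + 5) = -234*(-3 + √(-1 + I*√2))/11 = -234*(-3/11 + √(-1 + I*√2)/11) = 702/11 - 234*√(-1 + I*√2)/11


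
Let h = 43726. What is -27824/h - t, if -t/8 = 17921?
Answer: 3134440672/21863 ≈ 1.4337e+5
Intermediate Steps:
t = -143368 (t = -8*17921 = -143368)
-27824/h - t = -27824/43726 - 1*(-143368) = -27824*1/43726 + 143368 = -13912/21863 + 143368 = 3134440672/21863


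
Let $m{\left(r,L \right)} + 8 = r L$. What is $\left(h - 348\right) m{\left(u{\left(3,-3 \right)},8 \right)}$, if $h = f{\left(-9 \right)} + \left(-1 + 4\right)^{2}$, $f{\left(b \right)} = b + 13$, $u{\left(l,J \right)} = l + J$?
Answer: $2680$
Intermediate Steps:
$u{\left(l,J \right)} = J + l$
$f{\left(b \right)} = 13 + b$
$m{\left(r,L \right)} = -8 + L r$ ($m{\left(r,L \right)} = -8 + r L = -8 + L r$)
$h = 13$ ($h = \left(13 - 9\right) + \left(-1 + 4\right)^{2} = 4 + 3^{2} = 4 + 9 = 13$)
$\left(h - 348\right) m{\left(u{\left(3,-3 \right)},8 \right)} = \left(13 - 348\right) \left(-8 + 8 \left(-3 + 3\right)\right) = - 335 \left(-8 + 8 \cdot 0\right) = - 335 \left(-8 + 0\right) = \left(-335\right) \left(-8\right) = 2680$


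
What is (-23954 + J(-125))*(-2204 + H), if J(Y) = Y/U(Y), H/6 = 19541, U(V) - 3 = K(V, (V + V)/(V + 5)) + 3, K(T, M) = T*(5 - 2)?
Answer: -1016844848842/369 ≈ -2.7557e+9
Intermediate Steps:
K(T, M) = 3*T (K(T, M) = T*3 = 3*T)
U(V) = 6 + 3*V (U(V) = 3 + (3*V + 3) = 3 + (3 + 3*V) = 6 + 3*V)
H = 117246 (H = 6*19541 = 117246)
J(Y) = Y/(6 + 3*Y)
(-23954 + J(-125))*(-2204 + H) = (-23954 + (⅓)*(-125)/(2 - 125))*(-2204 + 117246) = (-23954 + (⅓)*(-125)/(-123))*115042 = (-23954 + (⅓)*(-125)*(-1/123))*115042 = (-23954 + 125/369)*115042 = -8838901/369*115042 = -1016844848842/369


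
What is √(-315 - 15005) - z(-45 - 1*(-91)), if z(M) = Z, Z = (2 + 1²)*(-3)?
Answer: 9 + 2*I*√3830 ≈ 9.0 + 123.77*I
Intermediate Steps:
Z = -9 (Z = (2 + 1)*(-3) = 3*(-3) = -9)
z(M) = -9
√(-315 - 15005) - z(-45 - 1*(-91)) = √(-315 - 15005) - 1*(-9) = √(-15320) + 9 = 2*I*√3830 + 9 = 9 + 2*I*√3830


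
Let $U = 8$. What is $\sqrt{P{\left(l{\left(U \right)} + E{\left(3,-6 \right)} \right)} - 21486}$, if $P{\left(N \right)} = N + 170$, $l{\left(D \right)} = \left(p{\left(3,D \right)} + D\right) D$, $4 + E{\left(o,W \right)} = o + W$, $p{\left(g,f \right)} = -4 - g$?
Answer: $7 i \sqrt{435} \approx 146.0 i$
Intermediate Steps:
$E{\left(o,W \right)} = -4 + W + o$ ($E{\left(o,W \right)} = -4 + \left(o + W\right) = -4 + \left(W + o\right) = -4 + W + o$)
$l{\left(D \right)} = D \left(-7 + D\right)$ ($l{\left(D \right)} = \left(\left(-4 - 3\right) + D\right) D = \left(-7 + D\right) D = D \left(-7 + D\right)$)
$P{\left(N \right)} = 170 + N$
$\sqrt{P{\left(l{\left(U \right)} + E{\left(3,-6 \right)} \right)} - 21486} = \sqrt{\left(170 + \left(8 \left(-7 + 8\right) - 7\right)\right) - 21486} = \sqrt{\left(170 + \left(8 \cdot 1 - 7\right)\right) - 21486} = \sqrt{\left(170 + \left(8 - 7\right)\right) - 21486} = \sqrt{\left(170 + 1\right) - 21486} = \sqrt{171 - 21486} = \sqrt{-21315} = 7 i \sqrt{435}$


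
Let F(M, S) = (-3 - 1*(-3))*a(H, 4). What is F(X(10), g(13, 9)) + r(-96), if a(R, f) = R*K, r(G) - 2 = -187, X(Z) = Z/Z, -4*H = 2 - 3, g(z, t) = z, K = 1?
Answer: -185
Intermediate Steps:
H = ¼ (H = -(2 - 3)/4 = -¼*(-1) = ¼ ≈ 0.25000)
X(Z) = 1
r(G) = -185 (r(G) = 2 - 187 = -185)
a(R, f) = R (a(R, f) = R*1 = R)
F(M, S) = 0 (F(M, S) = (-3 - 1*(-3))*(¼) = (-3 + 3)*(¼) = 0*(¼) = 0)
F(X(10), g(13, 9)) + r(-96) = 0 - 185 = -185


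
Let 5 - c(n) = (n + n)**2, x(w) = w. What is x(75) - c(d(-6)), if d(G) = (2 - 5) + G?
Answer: 394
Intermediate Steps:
d(G) = -3 + G
c(n) = 5 - 4*n**2 (c(n) = 5 - (n + n)**2 = 5 - (2*n)**2 = 5 - 4*n**2)
x(75) - c(d(-6)) = 75 - (5 - 4*(-3 - 6)**2) = 75 - (5 - 4*(-9)**2) = 75 - (5 - 4*81) = 75 - (5 - 324) = 75 - 1*(-319) = 75 + 319 = 394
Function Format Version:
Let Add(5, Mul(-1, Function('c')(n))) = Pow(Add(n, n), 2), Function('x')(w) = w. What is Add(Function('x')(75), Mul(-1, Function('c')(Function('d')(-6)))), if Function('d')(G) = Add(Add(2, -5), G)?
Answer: 394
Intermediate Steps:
Function('d')(G) = Add(-3, G)
Function('c')(n) = Add(5, Mul(-4, Pow(n, 2))) (Function('c')(n) = Add(5, Mul(-1, Pow(Add(n, n), 2))) = Add(5, Mul(-1, Pow(Mul(2, n), 2))) = Add(5, Mul(-1, Mul(4, Pow(n, 2)))) = Add(5, Mul(-4, Pow(n, 2))))
Add(Function('x')(75), Mul(-1, Function('c')(Function('d')(-6)))) = Add(75, Mul(-1, Add(5, Mul(-4, Pow(Add(-3, -6), 2))))) = Add(75, Mul(-1, Add(5, Mul(-4, Pow(-9, 2))))) = Add(75, Mul(-1, Add(5, Mul(-4, 81)))) = Add(75, Mul(-1, Add(5, -324))) = Add(75, Mul(-1, -319)) = Add(75, 319) = 394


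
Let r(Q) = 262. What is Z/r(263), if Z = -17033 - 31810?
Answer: -48843/262 ≈ -186.42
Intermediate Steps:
Z = -48843
Z/r(263) = -48843/262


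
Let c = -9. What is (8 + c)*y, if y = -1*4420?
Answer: 4420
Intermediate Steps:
y = -4420
(8 + c)*y = (8 - 9)*(-4420) = -1*(-4420) = 4420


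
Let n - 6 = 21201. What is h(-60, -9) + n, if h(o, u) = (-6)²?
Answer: 21243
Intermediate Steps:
n = 21207 (n = 6 + 21201 = 21207)
h(o, u) = 36
h(-60, -9) + n = 36 + 21207 = 21243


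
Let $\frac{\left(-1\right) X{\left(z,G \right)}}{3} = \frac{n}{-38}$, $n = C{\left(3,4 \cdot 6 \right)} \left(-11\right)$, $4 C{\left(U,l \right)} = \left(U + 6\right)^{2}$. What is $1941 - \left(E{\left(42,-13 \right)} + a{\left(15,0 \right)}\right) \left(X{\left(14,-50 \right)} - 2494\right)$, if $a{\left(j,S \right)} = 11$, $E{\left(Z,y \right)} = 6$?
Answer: $\frac{6784969}{152} \approx 44638.0$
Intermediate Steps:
$C{\left(U,l \right)} = \frac{\left(6 + U\right)^{2}}{4}$ ($C{\left(U,l \right)} = \frac{\left(U + 6\right)^{2}}{4} = \frac{\left(6 + U\right)^{2}}{4}$)
$n = - \frac{891}{4}$ ($n = \frac{\left(6 + 3\right)^{2}}{4} \left(-11\right) = \frac{9^{2}}{4} \left(-11\right) = \frac{1}{4} \cdot 81 \left(-11\right) = \frac{81}{4} \left(-11\right) = - \frac{891}{4} \approx -222.75$)
$X{\left(z,G \right)} = - \frac{2673}{152}$ ($X{\left(z,G \right)} = - 3 \left(- \frac{891}{4 \left(-38\right)}\right) = - 3 \left(\left(- \frac{891}{4}\right) \left(- \frac{1}{38}\right)\right) = \left(-3\right) \frac{891}{152} = - \frac{2673}{152}$)
$1941 - \left(E{\left(42,-13 \right)} + a{\left(15,0 \right)}\right) \left(X{\left(14,-50 \right)} - 2494\right) = 1941 - \left(6 + 11\right) \left(- \frac{2673}{152} - 2494\right) = 1941 - 17 \left(- \frac{381761}{152}\right) = 1941 - - \frac{6489937}{152} = 1941 + \frac{6489937}{152} = \frac{6784969}{152}$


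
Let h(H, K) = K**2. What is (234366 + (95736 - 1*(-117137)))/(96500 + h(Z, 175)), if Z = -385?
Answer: 447239/127125 ≈ 3.5181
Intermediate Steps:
(234366 + (95736 - 1*(-117137)))/(96500 + h(Z, 175)) = (234366 + (95736 - 1*(-117137)))/(96500 + 175**2) = (234366 + (95736 + 117137))/(96500 + 30625) = (234366 + 212873)/127125 = 447239*(1/127125) = 447239/127125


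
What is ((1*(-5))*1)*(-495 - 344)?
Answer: 4195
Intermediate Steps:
((1*(-5))*1)*(-495 - 344) = -5*1*(-839) = -5*(-839) = 4195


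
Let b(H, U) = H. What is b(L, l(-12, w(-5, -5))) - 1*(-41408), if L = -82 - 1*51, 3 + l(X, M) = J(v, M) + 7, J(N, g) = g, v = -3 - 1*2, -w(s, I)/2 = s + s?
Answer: 41275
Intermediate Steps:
w(s, I) = -4*s (w(s, I) = -2*(s + s) = -4*s)
v = -5 (v = -3 - 2 = -5)
l(X, M) = 4 + M (l(X, M) = -3 + (M + 7) = -3 + (7 + M) = 4 + M)
L = -133 (L = -82 - 51 = -133)
b(L, l(-12, w(-5, -5))) - 1*(-41408) = -133 - 1*(-41408) = -133 + 41408 = 41275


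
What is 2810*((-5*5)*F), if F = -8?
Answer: 562000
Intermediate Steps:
2810*((-5*5)*F) = 2810*(-5*5*(-8)) = 2810*(-25*(-8)) = 2810*200 = 562000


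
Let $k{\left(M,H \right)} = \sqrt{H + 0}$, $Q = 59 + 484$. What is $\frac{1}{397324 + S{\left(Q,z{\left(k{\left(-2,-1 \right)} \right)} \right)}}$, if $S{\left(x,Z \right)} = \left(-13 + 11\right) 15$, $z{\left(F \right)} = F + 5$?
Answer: $\frac{1}{397294} \approx 2.517 \cdot 10^{-6}$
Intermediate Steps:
$Q = 543$
$k{\left(M,H \right)} = \sqrt{H}$
$z{\left(F \right)} = 5 + F$
$S{\left(x,Z \right)} = -30$ ($S{\left(x,Z \right)} = \left(-2\right) 15 = -30$)
$\frac{1}{397324 + S{\left(Q,z{\left(k{\left(-2,-1 \right)} \right)} \right)}} = \frac{1}{397324 - 30} = \frac{1}{397294}$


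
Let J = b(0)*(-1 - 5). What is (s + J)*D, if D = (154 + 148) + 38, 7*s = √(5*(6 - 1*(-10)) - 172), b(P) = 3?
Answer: -6120 + 680*I*√23/7 ≈ -6120.0 + 465.88*I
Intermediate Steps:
s = 2*I*√23/7 (s = √(5*(6 - 1*(-10)) - 172)/7 = √(5*(6 + 10) - 172)/7 = √(5*16 - 172)/7 = √(80 - 172)/7 = √(-92)/7 = (2*I*√23)/7 = 2*I*√23/7 ≈ 1.3702*I)
D = 340 (D = 302 + 38 = 340)
J = -18 (J = 3*(-1 - 5) = 3*(-6) = -18)
(s + J)*D = (2*I*√23/7 - 18)*340 = (-18 + 2*I*√23/7)*340 = -6120 + 680*I*√23/7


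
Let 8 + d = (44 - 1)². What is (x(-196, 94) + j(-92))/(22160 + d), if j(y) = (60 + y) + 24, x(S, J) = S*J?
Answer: -18432/24001 ≈ -0.76797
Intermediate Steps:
x(S, J) = J*S
j(y) = 84 + y
d = 1841 (d = -8 + (44 - 1)² = -8 + 43² = -8 + 1849 = 1841)
(x(-196, 94) + j(-92))/(22160 + d) = (94*(-196) + (84 - 92))/(22160 + 1841) = (-18424 - 8)/24001 = -18432*1/24001 = -18432/24001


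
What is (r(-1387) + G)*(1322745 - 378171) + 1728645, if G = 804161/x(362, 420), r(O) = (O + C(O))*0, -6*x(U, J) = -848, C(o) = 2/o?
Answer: 1139750831361/212 ≈ 5.3762e+9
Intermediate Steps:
x(U, J) = 424/3 (x(U, J) = -1/6*(-848) = 424/3)
r(O) = 0 (r(O) = (O + 2/O)*0 = 0)
G = 2412483/424 (G = 804161/(424/3) = 804161*(3/424) = 2412483/424 ≈ 5689.8)
(r(-1387) + G)*(1322745 - 378171) + 1728645 = (0 + 2412483/424)*(1322745 - 378171) + 1728645 = (2412483/424)*944574 + 1728645 = 1139384358621/212 + 1728645 = 1139750831361/212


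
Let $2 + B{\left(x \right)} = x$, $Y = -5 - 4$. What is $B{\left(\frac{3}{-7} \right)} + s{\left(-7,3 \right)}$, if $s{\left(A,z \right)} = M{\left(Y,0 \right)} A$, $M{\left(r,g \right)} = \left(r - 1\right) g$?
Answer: $- \frac{17}{7} \approx -2.4286$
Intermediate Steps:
$Y = -9$ ($Y = -5 - 4 = -9$)
$B{\left(x \right)} = -2 + x$
$M{\left(r,g \right)} = g \left(-1 + r\right)$ ($M{\left(r,g \right)} = \left(-1 + r\right) g = g \left(-1 + r\right)$)
$s{\left(A,z \right)} = 0$ ($s{\left(A,z \right)} = 0 \left(-1 - 9\right) A = 0 \left(-10\right) A = 0 A = 0$)
$B{\left(\frac{3}{-7} \right)} + s{\left(-7,3 \right)} = \left(-2 + \frac{3}{-7}\right) + 0 = \left(-2 + 3 \left(- \frac{1}{7}\right)\right) + 0 = \left(-2 - \frac{3}{7}\right) + 0 = - \frac{17}{7} + 0 = - \frac{17}{7}$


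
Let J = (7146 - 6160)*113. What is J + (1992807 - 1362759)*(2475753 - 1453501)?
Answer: 644067939514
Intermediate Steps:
J = 111418 (J = 986*113 = 111418)
J + (1992807 - 1362759)*(2475753 - 1453501) = 111418 + (1992807 - 1362759)*(2475753 - 1453501) = 111418 + 630048*1022252 = 111418 + 644067828096 = 644067939514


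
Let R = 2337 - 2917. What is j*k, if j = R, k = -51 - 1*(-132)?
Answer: -46980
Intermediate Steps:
R = -580
k = 81 (k = -51 + 132 = 81)
j = -580
j*k = -580*81 = -46980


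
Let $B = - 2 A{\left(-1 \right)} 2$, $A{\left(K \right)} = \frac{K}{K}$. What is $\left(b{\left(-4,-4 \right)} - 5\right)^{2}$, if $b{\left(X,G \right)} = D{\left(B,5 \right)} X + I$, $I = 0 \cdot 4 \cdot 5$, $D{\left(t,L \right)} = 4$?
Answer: $441$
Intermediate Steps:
$A{\left(K \right)} = 1$
$B = -4$ ($B = \left(-2\right) 1 \cdot 2 = \left(-2\right) 2 = -4$)
$I = 0$ ($I = 0 \cdot 5 = 0$)
$b{\left(X,G \right)} = 4 X$ ($b{\left(X,G \right)} = 4 X + 0 = 4 X$)
$\left(b{\left(-4,-4 \right)} - 5\right)^{2} = \left(4 \left(-4\right) - 5\right)^{2} = \left(-16 - 5\right)^{2} = \left(-21\right)^{2} = 441$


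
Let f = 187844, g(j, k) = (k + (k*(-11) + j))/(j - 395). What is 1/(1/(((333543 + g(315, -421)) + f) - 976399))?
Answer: -7281097/16 ≈ -4.5507e+5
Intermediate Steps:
g(j, k) = (j - 10*k)/(-395 + j) (g(j, k) = (k + (-11*k + j))/(-395 + j) = (k + (j - 11*k))/(-395 + j) = (j - 10*k)/(-395 + j))
1/(1/(((333543 + g(315, -421)) + f) - 976399)) = 1/(1/(((333543 + (315 - 10*(-421))/(-395 + 315)) + 187844) - 976399)) = 1/(1/(((333543 + (315 + 4210)/(-80)) + 187844) - 976399)) = 1/(1/(((333543 - 1/80*4525) + 187844) - 976399)) = 1/(1/(((333543 - 905/16) + 187844) - 976399)) = 1/(1/((5335783/16 + 187844) - 976399)) = 1/(1/(8341287/16 - 976399)) = 1/(1/(-7281097/16)) = 1/(-16/7281097) = -7281097/16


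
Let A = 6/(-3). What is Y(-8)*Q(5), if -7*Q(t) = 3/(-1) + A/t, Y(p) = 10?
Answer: 34/7 ≈ 4.8571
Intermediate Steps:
A = -2 (A = 6*(-⅓) = -2)
Q(t) = 3/7 + 2/(7*t) (Q(t) = -(3/(-1) - 2/t)/7 = -(3*(-1) - 2/t)/7 = -(-3 - 2/t)/7 = 3/7 + 2/(7*t))
Y(-8)*Q(5) = 10*((⅐)*(2 + 3*5)/5) = 10*((⅐)*(⅕)*(2 + 15)) = 10*((⅐)*(⅕)*17) = 10*(17/35) = 34/7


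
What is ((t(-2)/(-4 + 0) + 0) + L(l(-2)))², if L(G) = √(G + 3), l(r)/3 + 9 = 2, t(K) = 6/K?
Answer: -279/16 + 9*I*√2/2 ≈ -17.438 + 6.364*I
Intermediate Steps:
l(r) = -21 (l(r) = -27 + 3*2 = -27 + 6 = -21)
L(G) = √(3 + G)
((t(-2)/(-4 + 0) + 0) + L(l(-2)))² = (((6/(-2))/(-4 + 0) + 0) + √(3 - 21))² = (((6*(-½))/(-4) + 0) + √(-18))² = ((-3*(-¼) + 0) + 3*I*√2)² = ((¾ + 0) + 3*I*√2)² = (¾ + 3*I*√2)²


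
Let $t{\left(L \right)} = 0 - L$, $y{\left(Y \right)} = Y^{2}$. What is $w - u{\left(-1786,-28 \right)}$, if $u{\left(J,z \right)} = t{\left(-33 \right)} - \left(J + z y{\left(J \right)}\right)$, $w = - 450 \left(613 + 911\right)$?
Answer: $-90001907$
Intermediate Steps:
$w = -685800$ ($w = \left(-450\right) 1524 = -685800$)
$t{\left(L \right)} = - L$
$u{\left(J,z \right)} = 33 - J - z J^{2}$ ($u{\left(J,z \right)} = \left(-1\right) \left(-33\right) - \left(J + z J^{2}\right) = 33 - \left(J + z J^{2}\right) = 33 - J - z J^{2}$)
$w - u{\left(-1786,-28 \right)} = -685800 - \left(33 - -1786 - - 28 \left(-1786\right)^{2}\right) = -685800 - \left(33 + 1786 - \left(-28\right) 3189796\right) = -685800 - \left(33 + 1786 + 89314288\right) = -685800 - 89316107 = -90001907$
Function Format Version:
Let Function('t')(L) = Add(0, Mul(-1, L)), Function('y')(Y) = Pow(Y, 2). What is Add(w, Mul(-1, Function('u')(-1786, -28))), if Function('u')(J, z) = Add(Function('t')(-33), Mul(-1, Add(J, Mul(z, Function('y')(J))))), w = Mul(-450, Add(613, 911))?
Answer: -90001907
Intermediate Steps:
w = -685800 (w = Mul(-450, 1524) = -685800)
Function('t')(L) = Mul(-1, L)
Function('u')(J, z) = Add(33, Mul(-1, J), Mul(-1, z, Pow(J, 2))) (Function('u')(J, z) = Add(Mul(-1, -33), Mul(-1, Add(J, Mul(z, Pow(J, 2))))) = Add(33, Add(Mul(-1, J), Mul(-1, z, Pow(J, 2)))) = Add(33, Mul(-1, J), Mul(-1, z, Pow(J, 2))))
Add(w, Mul(-1, Function('u')(-1786, -28))) = Add(-685800, Mul(-1, Add(33, Mul(-1, -1786), Mul(-1, -28, Pow(-1786, 2))))) = Add(-685800, Mul(-1, Add(33, 1786, Mul(-1, -28, 3189796)))) = Add(-685800, Mul(-1, Add(33, 1786, 89314288))) = Add(-685800, Mul(-1, 89316107)) = Add(-685800, -89316107) = -90001907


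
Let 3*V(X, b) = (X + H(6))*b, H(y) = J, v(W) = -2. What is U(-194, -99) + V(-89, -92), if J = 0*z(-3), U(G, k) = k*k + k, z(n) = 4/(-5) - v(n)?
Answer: 37294/3 ≈ 12431.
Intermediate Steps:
z(n) = 6/5 (z(n) = 4/(-5) - 1*(-2) = 4*(-1/5) + 2 = -4/5 + 2 = 6/5)
U(G, k) = k + k**2 (U(G, k) = k**2 + k = k + k**2)
J = 0 (J = 0*(6/5) = 0)
H(y) = 0
V(X, b) = X*b/3 (V(X, b) = ((X + 0)*b)/3 = (X*b)/3 = X*b/3)
U(-194, -99) + V(-89, -92) = -99*(1 - 99) + (1/3)*(-89)*(-92) = -99*(-98) + 8188/3 = 9702 + 8188/3 = 37294/3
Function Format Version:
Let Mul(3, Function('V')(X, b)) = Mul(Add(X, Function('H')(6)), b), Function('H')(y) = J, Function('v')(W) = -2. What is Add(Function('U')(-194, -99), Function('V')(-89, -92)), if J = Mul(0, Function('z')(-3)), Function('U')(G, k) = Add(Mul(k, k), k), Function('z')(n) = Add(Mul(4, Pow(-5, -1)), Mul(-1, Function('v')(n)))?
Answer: Rational(37294, 3) ≈ 12431.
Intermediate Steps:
Function('z')(n) = Rational(6, 5) (Function('z')(n) = Add(Mul(4, Pow(-5, -1)), Mul(-1, -2)) = Add(Mul(4, Rational(-1, 5)), 2) = Add(Rational(-4, 5), 2) = Rational(6, 5))
Function('U')(G, k) = Add(k, Pow(k, 2)) (Function('U')(G, k) = Add(Pow(k, 2), k) = Add(k, Pow(k, 2)))
J = 0 (J = Mul(0, Rational(6, 5)) = 0)
Function('H')(y) = 0
Function('V')(X, b) = Mul(Rational(1, 3), X, b) (Function('V')(X, b) = Mul(Rational(1, 3), Mul(Add(X, 0), b)) = Mul(Rational(1, 3), Mul(X, b)) = Mul(Rational(1, 3), X, b))
Add(Function('U')(-194, -99), Function('V')(-89, -92)) = Add(Mul(-99, Add(1, -99)), Mul(Rational(1, 3), -89, -92)) = Add(Mul(-99, -98), Rational(8188, 3)) = Add(9702, Rational(8188, 3)) = Rational(37294, 3)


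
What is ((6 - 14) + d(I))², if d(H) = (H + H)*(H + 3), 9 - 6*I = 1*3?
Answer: 0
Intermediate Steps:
I = 1 (I = 3/2 - 3/6 = 3/2 - ⅙*3 = 3/2 - ½ = 1)
d(H) = 2*H*(3 + H) (d(H) = (2*H)*(3 + H) = 2*H*(3 + H))
((6 - 14) + d(I))² = ((6 - 14) + 2*1*(3 + 1))² = (-8 + 2*1*4)² = (-8 + 8)² = 0² = 0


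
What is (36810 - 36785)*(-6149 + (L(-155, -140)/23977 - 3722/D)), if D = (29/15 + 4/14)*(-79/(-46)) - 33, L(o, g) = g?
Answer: -508868684496475/3380349391 ≈ -1.5054e+5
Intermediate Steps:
D = -140983/4830 (D = (29*(1/15) + 4*(1/14))*(-79*(-1/46)) - 33 = (29/15 + 2/7)*(79/46) - 33 = (233/105)*(79/46) - 33 = 18407/4830 - 33 = -140983/4830 ≈ -29.189)
(36810 - 36785)*(-6149 + (L(-155, -140)/23977 - 3722/D)) = (36810 - 36785)*(-6149 + (-140/23977 - 3722/(-140983/4830))) = 25*(-6149 + (-140*1/23977 - 3722*(-4830/140983))) = 25*(-6149 + (-140/23977 + 17977260/140983)) = 25*(-6149 + 431021025400/3380349391) = 25*(-20354747379859/3380349391) = -508868684496475/3380349391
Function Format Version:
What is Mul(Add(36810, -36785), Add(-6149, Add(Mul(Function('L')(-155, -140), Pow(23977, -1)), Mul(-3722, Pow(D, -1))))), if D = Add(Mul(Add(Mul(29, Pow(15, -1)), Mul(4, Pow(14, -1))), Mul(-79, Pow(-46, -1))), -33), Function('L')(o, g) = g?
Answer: Rational(-508868684496475, 3380349391) ≈ -1.5054e+5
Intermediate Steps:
D = Rational(-140983, 4830) (D = Add(Mul(Add(Mul(29, Rational(1, 15)), Mul(4, Rational(1, 14))), Mul(-79, Rational(-1, 46))), -33) = Add(Mul(Add(Rational(29, 15), Rational(2, 7)), Rational(79, 46)), -33) = Add(Mul(Rational(233, 105), Rational(79, 46)), -33) = Add(Rational(18407, 4830), -33) = Rational(-140983, 4830) ≈ -29.189)
Mul(Add(36810, -36785), Add(-6149, Add(Mul(Function('L')(-155, -140), Pow(23977, -1)), Mul(-3722, Pow(D, -1))))) = Mul(Add(36810, -36785), Add(-6149, Add(Mul(-140, Pow(23977, -1)), Mul(-3722, Pow(Rational(-140983, 4830), -1))))) = Mul(25, Add(-6149, Add(Mul(-140, Rational(1, 23977)), Mul(-3722, Rational(-4830, 140983))))) = Mul(25, Add(-6149, Add(Rational(-140, 23977), Rational(17977260, 140983)))) = Mul(25, Add(-6149, Rational(431021025400, 3380349391))) = Mul(25, Rational(-20354747379859, 3380349391)) = Rational(-508868684496475, 3380349391)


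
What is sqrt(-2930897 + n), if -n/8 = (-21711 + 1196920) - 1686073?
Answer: sqrt(1156015) ≈ 1075.2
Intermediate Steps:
n = 4086912 (n = -8*((-21711 + 1196920) - 1686073) = -8*(1175209 - 1686073) = -8*(-510864) = 4086912)
sqrt(-2930897 + n) = sqrt(-2930897 + 4086912) = sqrt(1156015)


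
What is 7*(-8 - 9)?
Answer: -119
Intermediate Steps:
7*(-8 - 9) = 7*(-17) = -119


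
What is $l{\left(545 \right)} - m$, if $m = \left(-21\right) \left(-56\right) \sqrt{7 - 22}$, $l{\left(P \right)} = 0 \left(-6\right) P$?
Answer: $- 1176 i \sqrt{15} \approx - 4554.6 i$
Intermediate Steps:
$l{\left(P \right)} = 0$ ($l{\left(P \right)} = 0 P = 0$)
$m = 1176 i \sqrt{15}$ ($m = 1176 \sqrt{-15} = 1176 i \sqrt{15} \approx 4554.6 i$)
$l{\left(545 \right)} - m = 0 - 1176 i \sqrt{15} = - 1176 i \sqrt{15}$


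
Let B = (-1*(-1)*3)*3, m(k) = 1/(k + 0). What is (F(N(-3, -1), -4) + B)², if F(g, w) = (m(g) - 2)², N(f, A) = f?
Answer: 16900/81 ≈ 208.64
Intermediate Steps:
m(k) = 1/k
F(g, w) = (-2 + 1/g)² (F(g, w) = (1/g - 2)² = (-2 + 1/g)²)
B = 9 (B = (1*3)*3 = 3*3 = 9)
(F(N(-3, -1), -4) + B)² = ((-1 + 2*(-3))²/(-3)² + 9)² = ((-1 - 6)²/9 + 9)² = ((⅑)*(-7)² + 9)² = ((⅑)*49 + 9)² = (49/9 + 9)² = (130/9)² = 16900/81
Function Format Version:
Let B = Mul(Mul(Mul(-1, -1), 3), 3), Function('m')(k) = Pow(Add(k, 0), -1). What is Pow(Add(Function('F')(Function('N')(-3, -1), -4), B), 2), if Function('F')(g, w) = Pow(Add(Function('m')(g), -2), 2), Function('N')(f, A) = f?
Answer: Rational(16900, 81) ≈ 208.64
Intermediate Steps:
Function('m')(k) = Pow(k, -1)
Function('F')(g, w) = Pow(Add(-2, Pow(g, -1)), 2) (Function('F')(g, w) = Pow(Add(Pow(g, -1), -2), 2) = Pow(Add(-2, Pow(g, -1)), 2))
B = 9 (B = Mul(Mul(1, 3), 3) = Mul(3, 3) = 9)
Pow(Add(Function('F')(Function('N')(-3, -1), -4), B), 2) = Pow(Add(Mul(Pow(-3, -2), Pow(Add(-1, Mul(2, -3)), 2)), 9), 2) = Pow(Add(Mul(Rational(1, 9), Pow(Add(-1, -6), 2)), 9), 2) = Pow(Add(Mul(Rational(1, 9), Pow(-7, 2)), 9), 2) = Pow(Add(Mul(Rational(1, 9), 49), 9), 2) = Pow(Add(Rational(49, 9), 9), 2) = Pow(Rational(130, 9), 2) = Rational(16900, 81)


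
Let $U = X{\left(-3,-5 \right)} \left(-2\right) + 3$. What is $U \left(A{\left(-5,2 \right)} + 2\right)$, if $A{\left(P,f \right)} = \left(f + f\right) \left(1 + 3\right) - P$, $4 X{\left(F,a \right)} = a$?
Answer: $\frac{253}{2} \approx 126.5$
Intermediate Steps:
$X{\left(F,a \right)} = \frac{a}{4}$
$U = \frac{11}{2}$ ($U = \frac{1}{4} \left(-5\right) \left(-2\right) + 3 = \left(- \frac{5}{4}\right) \left(-2\right) + 3 = \frac{5}{2} + 3 = \frac{11}{2} \approx 5.5$)
$A{\left(P,f \right)} = - P + 8 f$ ($A{\left(P,f \right)} = 2 f 4 - P = 8 f - P = - P + 8 f$)
$U \left(A{\left(-5,2 \right)} + 2\right) = \frac{11 \left(\left(\left(-1\right) \left(-5\right) + 8 \cdot 2\right) + 2\right)}{2} = \frac{11 \left(\left(5 + 16\right) + 2\right)}{2} = \frac{11 \left(21 + 2\right)}{2} = \frac{11}{2} \cdot 23 = \frac{253}{2}$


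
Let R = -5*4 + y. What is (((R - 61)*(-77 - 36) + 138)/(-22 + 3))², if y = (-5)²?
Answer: 41809156/361 ≈ 1.1581e+5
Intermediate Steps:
y = 25
R = 5 (R = -5*4 + 25 = -20 + 25 = 5)
(((R - 61)*(-77 - 36) + 138)/(-22 + 3))² = (((5 - 61)*(-77 - 36) + 138)/(-22 + 3))² = ((-56*(-113) + 138)/(-19))² = ((6328 + 138)*(-1/19))² = (6466*(-1/19))² = (-6466/19)² = 41809156/361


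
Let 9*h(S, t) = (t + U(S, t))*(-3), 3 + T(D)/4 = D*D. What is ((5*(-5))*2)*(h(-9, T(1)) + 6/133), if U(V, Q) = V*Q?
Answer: 424700/399 ≈ 1064.4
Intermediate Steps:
T(D) = -12 + 4*D² (T(D) = -12 + 4*(D*D) = -12 + 4*D²)
U(V, Q) = Q*V
h(S, t) = -t/3 - S*t/3 (h(S, t) = ((t + t*S)*(-3))/9 = ((t + S*t)*(-3))/9 = (-3*t - 3*S*t)/9 = -t/3 - S*t/3)
((5*(-5))*2)*(h(-9, T(1)) + 6/133) = ((5*(-5))*2)*((-12 + 4*1²)*(-1 - 1*(-9))/3 + 6/133) = (-25*2)*((-12 + 4*1)*(-1 + 9)/3 + 6*(1/133)) = -50*((⅓)*(-12 + 4)*8 + 6/133) = -50*((⅓)*(-8)*8 + 6/133) = -50*(-64/3 + 6/133) = -50*(-8494/399) = 424700/399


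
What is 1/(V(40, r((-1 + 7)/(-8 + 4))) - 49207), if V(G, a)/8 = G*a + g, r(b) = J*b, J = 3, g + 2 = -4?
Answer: -1/50695 ≈ -1.9726e-5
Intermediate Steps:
g = -6 (g = -2 - 4 = -6)
r(b) = 3*b
V(G, a) = -48 + 8*G*a (V(G, a) = 8*(G*a - 6) = 8*(-6 + G*a) = -48 + 8*G*a)
1/(V(40, r((-1 + 7)/(-8 + 4))) - 49207) = 1/((-48 + 8*40*(3*((-1 + 7)/(-8 + 4)))) - 49207) = 1/((-48 + 8*40*(3*(6/(-4)))) - 49207) = 1/((-48 + 8*40*(3*(6*(-1/4)))) - 49207) = 1/((-48 + 8*40*(3*(-3/2))) - 49207) = 1/((-48 + 8*40*(-9/2)) - 49207) = 1/((-48 - 1440) - 49207) = 1/(-1488 - 49207) = 1/(-50695) = -1/50695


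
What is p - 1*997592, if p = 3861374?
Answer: 2863782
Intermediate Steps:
p - 1*997592 = 3861374 - 1*997592 = 3861374 - 997592 = 2863782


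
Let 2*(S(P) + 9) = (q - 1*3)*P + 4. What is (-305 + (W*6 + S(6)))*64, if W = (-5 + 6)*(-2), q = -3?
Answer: -21888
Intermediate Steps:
W = -2 (W = 1*(-2) = -2)
S(P) = -7 - 3*P (S(P) = -9 + ((-3 - 1*3)*P + 4)/2 = -9 + ((-3 - 3)*P + 4)/2 = -9 + (-6*P + 4)/2 = -9 + (4 - 6*P)/2 = -9 + (2 - 3*P) = -7 - 3*P)
(-305 + (W*6 + S(6)))*64 = (-305 + (-2*6 + (-7 - 3*6)))*64 = (-305 + (-12 + (-7 - 18)))*64 = (-305 + (-12 - 25))*64 = (-305 - 37)*64 = -342*64 = -21888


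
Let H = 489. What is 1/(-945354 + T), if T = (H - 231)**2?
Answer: -1/878790 ≈ -1.1379e-6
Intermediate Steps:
T = 66564 (T = (489 - 231)**2 = 258**2 = 66564)
1/(-945354 + T) = 1/(-945354 + 66564) = 1/(-878790) = -1/878790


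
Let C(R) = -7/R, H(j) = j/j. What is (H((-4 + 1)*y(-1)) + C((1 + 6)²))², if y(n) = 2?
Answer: 36/49 ≈ 0.73469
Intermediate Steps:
H(j) = 1
(H((-4 + 1)*y(-1)) + C((1 + 6)²))² = (1 - 7/(1 + 6)²)² = (1 - 7/(7²))² = (1 - 7/49)² = (1 - 7*1/49)² = (1 - ⅐)² = (6/7)² = 36/49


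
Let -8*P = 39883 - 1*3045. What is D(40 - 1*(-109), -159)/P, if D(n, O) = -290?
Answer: 1160/18419 ≈ 0.062978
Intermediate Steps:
P = -18419/4 (P = -(39883 - 1*3045)/8 = -(39883 - 3045)/8 = -⅛*36838 = -18419/4 ≈ -4604.8)
D(40 - 1*(-109), -159)/P = -290/(-18419/4) = -290*(-4/18419) = 1160/18419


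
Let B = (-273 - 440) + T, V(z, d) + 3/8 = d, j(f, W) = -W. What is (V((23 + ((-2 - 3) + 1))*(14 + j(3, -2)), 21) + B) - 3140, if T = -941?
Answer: -38187/8 ≈ -4773.4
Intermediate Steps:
V(z, d) = -3/8 + d
B = -1654 (B = (-273 - 440) - 941 = -713 - 941 = -1654)
(V((23 + ((-2 - 3) + 1))*(14 + j(3, -2)), 21) + B) - 3140 = ((-3/8 + 21) - 1654) - 3140 = (165/8 - 1654) - 3140 = -13067/8 - 3140 = -38187/8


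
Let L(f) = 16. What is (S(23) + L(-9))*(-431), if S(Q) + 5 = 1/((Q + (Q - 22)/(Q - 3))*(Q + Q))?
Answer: -50273133/10603 ≈ -4741.4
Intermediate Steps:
S(Q) = -5 + 1/(2*Q*(Q + (-22 + Q)/(-3 + Q))) (S(Q) = -5 + 1/((Q + (Q - 22)/(Q - 3))*(Q + Q)) = -5 + 1/((Q + (-22 + Q)/(-3 + Q))*(2*Q)) = -5 + 1/(2*Q*(Q + (-22 + Q)/(-3 + Q))))
(S(23) + L(-9))*(-431) = ((½)*(3 - 221*23 - 20*23² + 10*23³)/(23*(22 - 1*23² + 2*23)) + 16)*(-431) = ((½)*(1/23)*(3 - 5083 - 20*529 + 10*12167)/(22 - 1*529 + 46) + 16)*(-431) = ((½)*(1/23)*(3 - 5083 - 10580 + 121670)/(22 - 529 + 46) + 16)*(-431) = ((½)*(1/23)*106010/(-461) + 16)*(-431) = ((½)*(1/23)*(-1/461)*106010 + 16)*(-431) = (-53005/10603 + 16)*(-431) = (116643/10603)*(-431) = -50273133/10603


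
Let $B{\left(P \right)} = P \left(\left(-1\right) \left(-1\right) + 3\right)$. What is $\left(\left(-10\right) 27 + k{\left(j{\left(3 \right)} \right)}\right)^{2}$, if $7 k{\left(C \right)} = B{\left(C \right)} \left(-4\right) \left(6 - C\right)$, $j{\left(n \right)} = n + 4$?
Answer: $64516$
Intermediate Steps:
$j{\left(n \right)} = 4 + n$
$B{\left(P \right)} = 4 P$ ($B{\left(P \right)} = P \left(1 + 3\right) = P 4 = 4 P$)
$k{\left(C \right)} = - \frac{16 C \left(6 - C\right)}{7}$ ($k{\left(C \right)} = \frac{4 C \left(-4\right) \left(6 - C\right)}{7} = \frac{- 16 C \left(6 - C\right)}{7} = \frac{\left(-16\right) C \left(6 - C\right)}{7} = - \frac{16 C \left(6 - C\right)}{7}$)
$\left(\left(-10\right) 27 + k{\left(j{\left(3 \right)} \right)}\right)^{2} = \left(\left(-10\right) 27 + \frac{16 \left(4 + 3\right) \left(-6 + \left(4 + 3\right)\right)}{7}\right)^{2} = \left(-270 + \frac{16}{7} \cdot 7 \left(-6 + 7\right)\right)^{2} = \left(-270 + \frac{16}{7} \cdot 7 \cdot 1\right)^{2} = \left(-270 + 16\right)^{2} = \left(-254\right)^{2} = 64516$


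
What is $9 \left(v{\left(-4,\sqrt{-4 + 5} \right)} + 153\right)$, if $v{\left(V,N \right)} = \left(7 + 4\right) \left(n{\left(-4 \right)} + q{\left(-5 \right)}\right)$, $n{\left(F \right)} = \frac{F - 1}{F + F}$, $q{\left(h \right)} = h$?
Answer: $\frac{7551}{8} \approx 943.88$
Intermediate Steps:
$n{\left(F \right)} = \frac{-1 + F}{2 F}$
$v{\left(V,N \right)} = - \frac{385}{8}$ ($v{\left(V,N \right)} = \left(7 + 4\right) \left(\frac{-1 - 4}{2 \left(-4\right)} - 5\right) = 11 \left(\frac{1}{2} \left(- \frac{1}{4}\right) \left(-5\right) - 5\right) = 11 \left(\frac{5}{8} - 5\right) = 11 \left(- \frac{35}{8}\right) = - \frac{385}{8}$)
$9 \left(v{\left(-4,\sqrt{-4 + 5} \right)} + 153\right) = 9 \left(- \frac{385}{8} + 153\right) = 9 \cdot \frac{839}{8} = \frac{7551}{8}$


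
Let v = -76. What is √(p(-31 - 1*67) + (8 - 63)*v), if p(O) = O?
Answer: √4082 ≈ 63.891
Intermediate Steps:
√(p(-31 - 1*67) + (8 - 63)*v) = √((-31 - 1*67) + (8 - 63)*(-76)) = √((-31 - 67) - 55*(-76)) = √(-98 + 4180) = √4082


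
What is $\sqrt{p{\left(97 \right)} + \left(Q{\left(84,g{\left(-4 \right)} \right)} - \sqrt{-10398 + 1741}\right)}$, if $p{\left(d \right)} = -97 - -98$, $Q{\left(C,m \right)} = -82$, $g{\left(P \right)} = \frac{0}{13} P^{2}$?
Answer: $\sqrt{-81 - i \sqrt{8657}} \approx 4.6022 - 10.108 i$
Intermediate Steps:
$g{\left(P \right)} = 0$ ($g{\left(P \right)} = 0 \cdot \frac{1}{13} P^{2} = 0 P^{2} = 0$)
$p{\left(d \right)} = 1$ ($p{\left(d \right)} = -97 + 98 = 1$)
$\sqrt{p{\left(97 \right)} + \left(Q{\left(84,g{\left(-4 \right)} \right)} - \sqrt{-10398 + 1741}\right)} = \sqrt{1 - \left(82 + \sqrt{-10398 + 1741}\right)} = \sqrt{1 - \left(82 + \sqrt{-8657}\right)} = \sqrt{1 - \left(82 + i \sqrt{8657}\right)} = \sqrt{-81 - i \sqrt{8657}}$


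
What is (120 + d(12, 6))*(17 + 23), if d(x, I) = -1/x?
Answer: 14390/3 ≈ 4796.7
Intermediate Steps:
(120 + d(12, 6))*(17 + 23) = (120 - 1/12)*(17 + 23) = (120 - 1*1/12)*40 = (120 - 1/12)*40 = (1439/12)*40 = 14390/3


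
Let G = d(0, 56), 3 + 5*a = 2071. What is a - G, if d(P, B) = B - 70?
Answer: 2138/5 ≈ 427.60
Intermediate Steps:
a = 2068/5 (a = -3/5 + (1/5)*2071 = -3/5 + 2071/5 = 2068/5 ≈ 413.60)
d(P, B) = -70 + B
G = -14 (G = -70 + 56 = -14)
a - G = 2068/5 - 1*(-14) = 2068/5 + 14 = 2138/5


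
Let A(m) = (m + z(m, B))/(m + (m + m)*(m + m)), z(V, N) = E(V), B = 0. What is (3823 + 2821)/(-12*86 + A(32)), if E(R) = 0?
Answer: -857076/133127 ≈ -6.4380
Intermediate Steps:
z(V, N) = 0
A(m) = m/(m + 4*m**2) (A(m) = (m + 0)/(m + (m + m)*(m + m)) = m/(m + (2*m)*(2*m)) = m/(m + 4*m**2))
(3823 + 2821)/(-12*86 + A(32)) = (3823 + 2821)/(-12*86 + 1/(1 + 4*32)) = 6644/(-1032 + 1/(1 + 128)) = 6644/(-1032 + 1/129) = 6644/(-133127/129) = 6644*(-129/133127) = -857076/133127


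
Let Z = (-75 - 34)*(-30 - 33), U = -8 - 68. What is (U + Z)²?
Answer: 46117681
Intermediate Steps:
U = -76
Z = 6867 (Z = -109*(-63) = 6867)
(U + Z)² = (-76 + 6867)² = 6791² = 46117681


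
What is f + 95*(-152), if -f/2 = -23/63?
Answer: -909674/63 ≈ -14439.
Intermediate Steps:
f = 46/63 (f = -(-46)/63 = -2*(-23/63) = 46/63 ≈ 0.73016)
f + 95*(-152) = 46/63 + 95*(-152) = 46/63 - 14440 = -909674/63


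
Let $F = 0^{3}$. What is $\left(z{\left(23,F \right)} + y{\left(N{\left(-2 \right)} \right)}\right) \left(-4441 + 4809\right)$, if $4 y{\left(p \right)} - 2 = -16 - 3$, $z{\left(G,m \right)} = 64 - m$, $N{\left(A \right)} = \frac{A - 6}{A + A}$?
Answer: $21988$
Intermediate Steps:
$N{\left(A \right)} = \frac{-6 + A}{2 A}$
$F = 0$
$y{\left(p \right)} = - \frac{17}{4}$ ($y{\left(p \right)} = \frac{1}{2} + \frac{-16 - 3}{4} = \frac{1}{2} + \frac{1}{4} \left(-19\right) = \frac{1}{2} - \frac{19}{4} = - \frac{17}{4}$)
$\left(z{\left(23,F \right)} + y{\left(N{\left(-2 \right)} \right)}\right) \left(-4441 + 4809\right) = \left(\left(64 - 0\right) - \frac{17}{4}\right) \left(-4441 + 4809\right) = \left(\left(64 + 0\right) - \frac{17}{4}\right) 368 = \left(64 - \frac{17}{4}\right) 368 = \frac{239}{4} \cdot 368 = 21988$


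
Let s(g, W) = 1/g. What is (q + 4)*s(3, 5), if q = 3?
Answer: 7/3 ≈ 2.3333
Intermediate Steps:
(q + 4)*s(3, 5) = (3 + 4)/3 = 7*(⅓) = 7/3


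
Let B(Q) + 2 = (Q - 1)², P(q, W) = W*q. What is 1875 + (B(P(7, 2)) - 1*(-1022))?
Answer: 3064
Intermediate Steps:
B(Q) = -2 + (-1 + Q)² (B(Q) = -2 + (Q - 1)² = -2 + (-1 + Q)²)
1875 + (B(P(7, 2)) - 1*(-1022)) = 1875 + ((-2 + (-1 + 2*7)²) - 1*(-1022)) = 1875 + ((-2 + (-1 + 14)²) + 1022) = 1875 + ((-2 + 13²) + 1022) = 1875 + ((-2 + 169) + 1022) = 1875 + (167 + 1022) = 1875 + 1189 = 3064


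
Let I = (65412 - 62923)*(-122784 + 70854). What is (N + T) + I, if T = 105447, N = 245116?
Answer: -128903207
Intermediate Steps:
I = -129253770 (I = 2489*(-51930) = -129253770)
(N + T) + I = (245116 + 105447) - 129253770 = 350563 - 129253770 = -128903207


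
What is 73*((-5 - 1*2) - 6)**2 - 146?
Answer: 12191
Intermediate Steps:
73*((-5 - 1*2) - 6)**2 - 146 = 73*((-5 - 2) - 6)**2 - 146 = 73*(-7 - 6)**2 - 146 = 73*(-13)**2 - 146 = 73*169 - 146 = 12337 - 146 = 12191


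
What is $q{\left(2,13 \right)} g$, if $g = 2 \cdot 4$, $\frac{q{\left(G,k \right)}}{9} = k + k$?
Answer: $1872$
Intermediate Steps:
$q{\left(G,k \right)} = 18 k$ ($q{\left(G,k \right)} = 9 \left(k + k\right) = 9 \cdot 2 k = 18 k$)
$g = 8$
$q{\left(2,13 \right)} g = 18 \cdot 13 \cdot 8 = 234 \cdot 8 = 1872$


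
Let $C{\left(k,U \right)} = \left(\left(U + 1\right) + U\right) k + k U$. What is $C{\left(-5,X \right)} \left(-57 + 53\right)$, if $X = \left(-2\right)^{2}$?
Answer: $260$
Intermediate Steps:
$X = 4$
$C{\left(k,U \right)} = U k + k \left(1 + 2 U\right)$ ($C{\left(k,U \right)} = \left(\left(1 + U\right) + U\right) k + U k = \left(1 + 2 U\right) k + U k = k \left(1 + 2 U\right) + U k = U k + k \left(1 + 2 U\right)$)
$C{\left(-5,X \right)} \left(-57 + 53\right) = - 5 \left(1 + 3 \cdot 4\right) \left(-57 + 53\right) = - 5 \left(1 + 12\right) \left(-4\right) = \left(-5\right) 13 \left(-4\right) = \left(-65\right) \left(-4\right) = 260$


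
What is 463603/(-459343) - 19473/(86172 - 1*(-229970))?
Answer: -155509165865/145217614706 ≈ -1.0709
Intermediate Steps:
463603/(-459343) - 19473/(86172 - 1*(-229970)) = 463603*(-1/459343) - 19473/(86172 + 229970) = -463603/459343 - 19473/316142 = -155509165865/145217614706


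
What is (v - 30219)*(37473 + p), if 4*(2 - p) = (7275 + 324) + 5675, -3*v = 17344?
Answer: -2459290771/2 ≈ -1.2296e+9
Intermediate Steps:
v = -17344/3 (v = -1/3*17344 = -17344/3 ≈ -5781.3)
p = -6633/2 (p = 2 - ((7275 + 324) + 5675)/4 = 2 - (7599 + 5675)/4 = 2 - 1/4*13274 = 2 - 6637/2 = -6633/2 ≈ -3316.5)
(v - 30219)*(37473 + p) = (-17344/3 - 30219)*(37473 - 6633/2) = -108001/3*68313/2 = -2459290771/2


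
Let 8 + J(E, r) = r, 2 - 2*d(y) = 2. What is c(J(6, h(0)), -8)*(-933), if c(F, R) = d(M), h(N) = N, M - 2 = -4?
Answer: 0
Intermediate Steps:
M = -2 (M = 2 - 4 = -2)
d(y) = 0 (d(y) = 1 - ½*2 = 1 - 1 = 0)
J(E, r) = -8 + r
c(F, R) = 0
c(J(6, h(0)), -8)*(-933) = 0*(-933) = 0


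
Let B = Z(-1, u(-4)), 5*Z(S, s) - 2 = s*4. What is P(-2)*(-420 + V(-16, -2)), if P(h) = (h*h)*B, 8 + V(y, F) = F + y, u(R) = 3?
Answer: -24976/5 ≈ -4995.2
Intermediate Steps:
Z(S, s) = ⅖ + 4*s/5 (Z(S, s) = ⅖ + (s*4)/5 = ⅖ + (4*s)/5 = ⅖ + 4*s/5)
B = 14/5 (B = ⅖ + (⅘)*3 = ⅖ + 12/5 = 14/5 ≈ 2.8000)
V(y, F) = -8 + F + y (V(y, F) = -8 + (F + y) = -8 + F + y)
P(h) = 14*h²/5 (P(h) = (h*h)*(14/5) = h²*(14/5) = 14*h²/5)
P(-2)*(-420 + V(-16, -2)) = ((14/5)*(-2)²)*(-420 + (-8 - 2 - 16)) = ((14/5)*4)*(-420 - 26) = (56/5)*(-446) = -24976/5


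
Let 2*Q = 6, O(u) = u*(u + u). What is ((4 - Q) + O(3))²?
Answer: 361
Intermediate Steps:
O(u) = 2*u² (O(u) = u*(2*u) = 2*u²)
Q = 3 (Q = (½)*6 = 3)
((4 - Q) + O(3))² = ((4 - 1*3) + 2*3²)² = ((4 - 3) + 2*9)² = (1 + 18)² = 19² = 361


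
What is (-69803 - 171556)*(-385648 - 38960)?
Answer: 102482962272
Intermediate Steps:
(-69803 - 171556)*(-385648 - 38960) = -241359*(-424608) = 102482962272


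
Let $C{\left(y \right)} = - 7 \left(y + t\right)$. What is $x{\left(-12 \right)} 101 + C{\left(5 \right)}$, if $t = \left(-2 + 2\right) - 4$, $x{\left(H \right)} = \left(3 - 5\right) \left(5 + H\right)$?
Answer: $1407$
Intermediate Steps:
$x{\left(H \right)} = -10 - 2 H$ ($x{\left(H \right)} = - 2 \left(5 + H\right) = -10 - 2 H$)
$t = -4$ ($t = 0 - 4 = -4$)
$C{\left(y \right)} = 28 - 7 y$ ($C{\left(y \right)} = - 7 \left(y - 4\right) = - 7 \left(-4 + y\right) = 28 - 7 y$)
$x{\left(-12 \right)} 101 + C{\left(5 \right)} = \left(-10 - -24\right) 101 + \left(28 - 35\right) = \left(-10 + 24\right) 101 + \left(28 - 35\right) = 14 \cdot 101 - 7 = 1414 - 7 = 1407$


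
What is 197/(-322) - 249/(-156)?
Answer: 8241/8372 ≈ 0.98435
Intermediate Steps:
197/(-322) - 249/(-156) = 197*(-1/322) - 249*(-1/156) = -197/322 + 83/52 = 8241/8372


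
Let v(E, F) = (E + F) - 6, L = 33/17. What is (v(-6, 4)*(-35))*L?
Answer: 9240/17 ≈ 543.53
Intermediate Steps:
L = 33/17 (L = 33*(1/17) = 33/17 ≈ 1.9412)
v(E, F) = -6 + E + F
(v(-6, 4)*(-35))*L = ((-6 - 6 + 4)*(-35))*(33/17) = -8*(-35)*(33/17) = 280*(33/17) = 9240/17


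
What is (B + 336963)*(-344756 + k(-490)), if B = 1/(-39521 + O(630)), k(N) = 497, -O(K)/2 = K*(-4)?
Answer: -137927026488942/1189 ≈ -1.1600e+11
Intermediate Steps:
O(K) = 8*K (O(K) = -2*K*(-4) = -(-8)*K = 8*K)
B = -1/34481 (B = 1/(-39521 + 8*630) = 1/(-39521 + 5040) = 1/(-34481) = -1/34481 ≈ -2.9001e-5)
(B + 336963)*(-344756 + k(-490)) = (-1/34481 + 336963)*(-344756 + 497) = (11618821202/34481)*(-344259) = -137927026488942/1189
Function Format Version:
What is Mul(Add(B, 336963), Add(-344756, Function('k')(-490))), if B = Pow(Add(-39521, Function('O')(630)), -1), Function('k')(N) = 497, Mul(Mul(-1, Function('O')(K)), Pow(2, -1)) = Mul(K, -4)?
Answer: Rational(-137927026488942, 1189) ≈ -1.1600e+11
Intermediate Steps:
Function('O')(K) = Mul(8, K) (Function('O')(K) = Mul(-2, Mul(K, -4)) = Mul(-2, Mul(-4, K)) = Mul(8, K))
B = Rational(-1, 34481) (B = Pow(Add(-39521, Mul(8, 630)), -1) = Pow(Add(-39521, 5040), -1) = Pow(-34481, -1) = Rational(-1, 34481) ≈ -2.9001e-5)
Mul(Add(B, 336963), Add(-344756, Function('k')(-490))) = Mul(Add(Rational(-1, 34481), 336963), Add(-344756, 497)) = Mul(Rational(11618821202, 34481), -344259) = Rational(-137927026488942, 1189)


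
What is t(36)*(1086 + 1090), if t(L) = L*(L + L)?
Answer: 5640192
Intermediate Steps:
t(L) = 2*L**2 (t(L) = L*(2*L) = 2*L**2)
t(36)*(1086 + 1090) = (2*36**2)*(1086 + 1090) = (2*1296)*2176 = 2592*2176 = 5640192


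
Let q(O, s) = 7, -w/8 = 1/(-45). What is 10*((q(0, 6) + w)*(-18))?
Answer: -1292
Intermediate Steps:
w = 8/45 (w = -8/(-45) = -8*(-1/45) = 8/45 ≈ 0.17778)
10*((q(0, 6) + w)*(-18)) = 10*((7 + 8/45)*(-18)) = 10*((323/45)*(-18)) = 10*(-646/5) = -1292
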